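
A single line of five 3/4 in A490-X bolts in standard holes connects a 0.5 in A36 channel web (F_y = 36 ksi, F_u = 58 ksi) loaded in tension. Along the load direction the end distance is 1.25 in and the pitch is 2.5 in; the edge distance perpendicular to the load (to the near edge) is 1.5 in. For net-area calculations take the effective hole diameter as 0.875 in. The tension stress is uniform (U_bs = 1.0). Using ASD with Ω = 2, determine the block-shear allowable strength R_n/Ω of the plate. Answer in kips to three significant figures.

76.2 kips

Shear plane L_v = 1.25 + 4·2.5 = 11.25 in; A_gv = 11.25 × 0.5 = 5.625 in².
A_nv = (11.25 − 4.5·0.875) × 0.5 = 3.656 in².
A_nt = (1.5 − 0.5·0.875) × 0.5 = 0.5312 in².
0.6 F_u A_nv = 127.2 kips; 0.6 F_y A_gv = 121.5 kips → shear yielding governs the shear term.
R_n = 121.5 + 1.0 × 58 × 0.5312 = 152.3 kips.
Allowable strength R_n/Ω = 152.3 / 2 = 76.2 kips.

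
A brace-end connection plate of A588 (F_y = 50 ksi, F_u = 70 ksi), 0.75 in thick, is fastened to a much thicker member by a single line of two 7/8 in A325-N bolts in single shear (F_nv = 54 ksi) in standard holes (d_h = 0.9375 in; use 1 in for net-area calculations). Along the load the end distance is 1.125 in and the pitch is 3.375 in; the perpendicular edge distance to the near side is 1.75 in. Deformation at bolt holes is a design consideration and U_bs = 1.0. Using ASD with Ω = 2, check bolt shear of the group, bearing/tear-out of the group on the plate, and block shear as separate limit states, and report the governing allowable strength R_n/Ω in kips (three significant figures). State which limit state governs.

Bolt shear: A_b = π·0.875²/4 = 0.6013 in²; R_n = 54 × 0.6013 × 2 × 1 = 64.94 kips → 64.94 / 2 = 32.5 kips.
Bearing: edge l_c = 0.6562, r_n = 41.34 kips; interior l_c = 2.438, r_n = 110.3 kips; R_n = 41.34 + 1·110.3 = 151.6 kips → 75.8 kips.
Block shear: A_gv = 3.375, A_nv = 2.25, A_nt = 0.9375 in²; R_n = min(0.6F_uA_nv, 0.6F_yA_gv) + U_bs·F_u·A_nt = 160.1 kips → 80.1 kips.
Bolt shear governs: 32.5 kips.

32.5 kips (bolt shear governs)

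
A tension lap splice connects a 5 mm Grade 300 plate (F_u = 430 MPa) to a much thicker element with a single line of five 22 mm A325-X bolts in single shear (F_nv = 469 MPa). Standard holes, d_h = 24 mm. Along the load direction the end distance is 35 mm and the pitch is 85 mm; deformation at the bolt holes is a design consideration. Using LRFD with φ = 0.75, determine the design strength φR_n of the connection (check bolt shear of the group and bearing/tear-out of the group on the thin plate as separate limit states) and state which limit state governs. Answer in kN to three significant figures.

Bolt shear: A_b = π·22²/4 = 380.1 mm²; R_n = 469 × 380.1 × 5 × 1 / 1000 = 891.4 kN → 0.75 × 891.4 = 669 kN.
Bearing (1.2 l_c t F_u ≤ 2.4 d t F_u): upper limit = 2.4·22·5·430 / 1000 = 113.5 kN.
  Edge l_c = 35 − 24/2 = 23 → r_n = 59.34 kN; interior l_c = 85 − 24 = 61 → r_n = 113.5 kN.
  R_n,bearing = 1·59.34 + 4·113.5 = 513.4 kN → 0.75 × 513.4 = 385 kN.
Bearing governs: 385 kN.

385 kN (bearing governs)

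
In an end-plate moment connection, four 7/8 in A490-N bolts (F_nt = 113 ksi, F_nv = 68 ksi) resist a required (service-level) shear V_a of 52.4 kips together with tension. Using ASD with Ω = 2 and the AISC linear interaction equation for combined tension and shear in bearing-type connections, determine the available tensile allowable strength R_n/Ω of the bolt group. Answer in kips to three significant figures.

89.6 kips

A_b = π·0.875²/4 = 0.6013 in²; f_rv = 52.4 / (4 × 0.6013) = 21.79 ksi.
F'_nt = 1.3 F_nt − (Ω F_nt / F_nv) f_rv = 1.3·113 − (2·113/68)·21.79 = 74.5 ksi, capped at F_nt → F'_nt = 74.5 ksi.
R_n = F'_nt · A_b · n = 74.5 × 0.6013 × 4 = 179.2 kips.
Allowable strength R_n/Ω = 179.2 / 2 = 89.6 kips.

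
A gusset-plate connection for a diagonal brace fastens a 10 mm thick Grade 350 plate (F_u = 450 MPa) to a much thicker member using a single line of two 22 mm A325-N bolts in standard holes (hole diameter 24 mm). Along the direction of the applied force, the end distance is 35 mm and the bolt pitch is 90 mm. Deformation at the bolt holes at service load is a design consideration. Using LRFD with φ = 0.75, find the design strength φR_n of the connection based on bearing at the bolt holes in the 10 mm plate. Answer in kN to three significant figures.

Per bolt r_n = 1.2 l_c t F_u ≤ 2.4 d t F_u; upper limit = 2.4 × 22 × 10 × 450 / 1000 = 237.6 kN.
Edge bolt: l_c = 35 − 24/2 = 23 mm → 1.2 × 23 × 10 × 450 / 1000 = 124.2 → r_n = 124.2 kN.
Interior bolts: l_c = 90 − 24 = 66 mm → 1.2 × 66 × 10 × 450 / 1000 = 356.4 → r_n = 237.6 kN.
R_n = 1 × 124.2 + 1 × 237.6 = 361.8 kN.
Design strength φR_n = 0.75 × 361.8 = 271 kN.

271 kN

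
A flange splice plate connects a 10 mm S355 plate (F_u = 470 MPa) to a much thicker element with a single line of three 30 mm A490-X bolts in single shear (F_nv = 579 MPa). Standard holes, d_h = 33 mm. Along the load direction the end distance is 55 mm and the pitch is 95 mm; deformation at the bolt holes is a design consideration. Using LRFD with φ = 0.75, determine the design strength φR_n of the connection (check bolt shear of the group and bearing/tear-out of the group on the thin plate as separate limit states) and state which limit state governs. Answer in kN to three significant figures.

Bolt shear: A_b = π·30²/4 = 706.9 mm²; R_n = 579 × 706.9 × 3 × 1 / 1000 = 1228 kN → 0.75 × 1228 = 921 kN.
Bearing (1.2 l_c t F_u ≤ 2.4 d t F_u): upper limit = 2.4·30·10·470 / 1000 = 338.4 kN.
  Edge l_c = 55 − 33/2 = 38.5 → r_n = 217.1 kN; interior l_c = 95 − 33 = 62 → r_n = 338.4 kN.
  R_n,bearing = 1·217.1 + 2·338.4 = 893.9 kN → 0.75 × 893.9 = 670 kN.
Bearing governs: 670 kN.

670 kN (bearing governs)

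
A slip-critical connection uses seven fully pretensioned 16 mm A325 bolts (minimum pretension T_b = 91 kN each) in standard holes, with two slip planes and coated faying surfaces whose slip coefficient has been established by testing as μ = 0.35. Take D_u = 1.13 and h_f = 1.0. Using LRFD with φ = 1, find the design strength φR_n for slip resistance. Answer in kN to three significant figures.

504 kN

R_n = μ · D_u · h_f · T_b · n_s · n_b = 0.35 × 1.13 × 1.0 × 91 × 2 × 7 = 503.9 kN.
Design strength φR_n = 1 × 503.9 = 504 kN.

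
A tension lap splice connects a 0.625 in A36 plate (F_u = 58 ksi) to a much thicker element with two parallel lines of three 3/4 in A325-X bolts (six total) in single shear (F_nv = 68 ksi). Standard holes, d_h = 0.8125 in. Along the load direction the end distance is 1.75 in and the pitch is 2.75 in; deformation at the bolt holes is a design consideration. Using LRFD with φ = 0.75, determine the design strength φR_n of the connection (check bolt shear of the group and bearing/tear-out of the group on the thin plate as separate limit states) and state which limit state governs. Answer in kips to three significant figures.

135 kips (bolt shear governs)

Bolt shear: A_b = π·0.75²/4 = 0.4418 in²; R_n = 68 × 0.4418 × 6 × 1 = 180.2 kips → 0.75 × 180.2 = 135 kips.
Bearing (1.2 l_c t F_u ≤ 2.4 d t F_u): upper limit = 2.4·0.75·0.625·58 = 65.25 kips.
  Edge l_c = 1.75 − 0.8125/2 = 1.344 → r_n = 58.45 kips; interior l_c = 2.75 − 0.8125 = 1.938 → r_n = 65.25 kips.
  R_n,bearing = 2·58.45 + 4·65.25 = 377.9 kips → 0.75 × 377.9 = 283 kips.
Bolt shear governs: 135 kips.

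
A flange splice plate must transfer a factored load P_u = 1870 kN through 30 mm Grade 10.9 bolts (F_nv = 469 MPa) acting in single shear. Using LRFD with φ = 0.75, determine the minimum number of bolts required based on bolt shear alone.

A_b = π·30²/4 = 706.9 mm².
Per-bolt design strength φR_n = 0.75 × 469 × 706.9 × 1 / 1000 = 248.6 kN.
n ≥ 1870 / 248.6 = 7.521 → use 8 bolts.

8 bolts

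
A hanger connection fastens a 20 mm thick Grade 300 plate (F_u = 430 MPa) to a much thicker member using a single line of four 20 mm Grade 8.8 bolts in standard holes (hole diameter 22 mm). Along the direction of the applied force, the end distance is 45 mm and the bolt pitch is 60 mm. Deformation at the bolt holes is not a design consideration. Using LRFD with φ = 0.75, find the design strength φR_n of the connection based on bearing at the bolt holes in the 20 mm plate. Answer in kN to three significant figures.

Per bolt r_n = 1.5 l_c t F_u ≤ 3.0 d t F_u; upper limit = 3.0 × 20 × 20 × 430 / 1000 = 516 kN.
Edge bolt: l_c = 45 − 22/2 = 34 mm → 1.5 × 34 × 20 × 430 / 1000 = 438.6 → r_n = 438.6 kN.
Interior bolts: l_c = 60 − 22 = 38 mm → 1.5 × 38 × 20 × 430 / 1000 = 490.2 → r_n = 490.2 kN.
R_n = 1 × 438.6 + 3 × 490.2 = 1909 kN.
Design strength φR_n = 0.75 × 1909 = 1430 kN.

1430 kN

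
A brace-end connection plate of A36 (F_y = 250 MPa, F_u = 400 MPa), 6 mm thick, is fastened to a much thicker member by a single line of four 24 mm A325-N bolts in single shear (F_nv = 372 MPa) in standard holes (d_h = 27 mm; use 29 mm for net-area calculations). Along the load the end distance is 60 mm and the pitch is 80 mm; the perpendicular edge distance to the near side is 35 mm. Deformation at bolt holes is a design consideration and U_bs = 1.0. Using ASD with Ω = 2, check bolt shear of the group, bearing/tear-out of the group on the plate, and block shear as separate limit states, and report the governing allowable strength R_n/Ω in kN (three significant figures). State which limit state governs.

160 kN (block shear governs)

Bolt shear: A_b = π·24²/4 = 452.4 mm²; R_n = 372 × 452.4 × 4 × 1 / 1000 = 673.2 kN → 673.2 / 2 = 337 kN.
Bearing: edge l_c = 46.5, r_n = 133.9 kN; interior l_c = 53, r_n = 138.2 kN; R_n = 133.9 + 3·138.2 = 548.6 kN → 274 kN.
Block shear: A_gv = 1800, A_nv = 1191, A_nt = 123 mm²; R_n = min(0.6F_uA_nv, 0.6F_yA_gv) + U_bs·F_u·A_nt = 319.2 kN → 160 kN.
Block shear governs: 160 kN.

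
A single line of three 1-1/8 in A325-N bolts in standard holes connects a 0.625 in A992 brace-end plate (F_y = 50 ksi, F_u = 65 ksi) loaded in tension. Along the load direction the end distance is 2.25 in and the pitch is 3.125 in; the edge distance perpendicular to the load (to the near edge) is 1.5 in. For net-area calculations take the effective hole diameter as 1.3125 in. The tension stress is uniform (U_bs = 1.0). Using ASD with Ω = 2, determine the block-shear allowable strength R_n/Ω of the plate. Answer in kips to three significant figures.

Shear plane L_v = 2.25 + 2·3.125 = 8.5 in; A_gv = 8.5 × 0.625 = 5.312 in².
A_nv = (8.5 − 2.5·1.3125) × 0.625 = 3.262 in².
A_nt = (1.5 − 0.5·1.3125) × 0.625 = 0.5273 in².
0.6 F_u A_nv = 127.2 kips; 0.6 F_y A_gv = 159.4 kips → shear rupture governs the shear term.
R_n = 127.2 + 1.0 × 65 × 0.5273 = 161.5 kips.
Allowable strength R_n/Ω = 161.5 / 2 = 80.7 kips.

80.7 kips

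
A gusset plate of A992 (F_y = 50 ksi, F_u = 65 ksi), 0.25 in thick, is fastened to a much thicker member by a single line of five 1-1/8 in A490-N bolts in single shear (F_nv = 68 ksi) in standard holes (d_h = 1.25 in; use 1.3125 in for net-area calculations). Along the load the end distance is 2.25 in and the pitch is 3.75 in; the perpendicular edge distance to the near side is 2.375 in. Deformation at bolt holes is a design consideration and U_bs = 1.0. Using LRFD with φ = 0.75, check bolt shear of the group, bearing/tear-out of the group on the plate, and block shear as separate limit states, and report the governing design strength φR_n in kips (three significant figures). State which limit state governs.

104 kips (block shear governs)

Bolt shear: A_b = π·1.125²/4 = 0.994 in²; R_n = 68 × 0.994 × 5 × 1 = 338 kips → 0.75 × 338 = 253 kips.
Bearing: edge l_c = 1.625, r_n = 31.69 kips; interior l_c = 2.5, r_n = 43.87 kips; R_n = 31.69 + 4·43.87 = 207.2 kips → 155 kips.
Block shear: A_gv = 4.312, A_nv = 2.836, A_nt = 0.4297 in²; R_n = min(0.6F_uA_nv, 0.6F_yA_gv) + U_bs·F_u·A_nt = 138.5 kips → 104 kips.
Block shear governs: 104 kips.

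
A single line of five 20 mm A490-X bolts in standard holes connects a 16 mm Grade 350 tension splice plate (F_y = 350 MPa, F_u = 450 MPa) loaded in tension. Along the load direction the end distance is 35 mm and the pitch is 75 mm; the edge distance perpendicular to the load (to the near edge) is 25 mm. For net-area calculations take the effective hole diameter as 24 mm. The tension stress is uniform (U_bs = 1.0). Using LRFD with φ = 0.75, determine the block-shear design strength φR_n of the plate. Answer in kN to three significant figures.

806 kN

Shear plane L_v = 35 + 4·75 = 335 mm; A_gv = 335 × 16 = 5360 mm².
A_nv = (335 − 4.5·24) × 16 = 3632 mm².
A_nt = (25 − 0.5·24) × 16 = 208 mm².
0.6 F_u A_nv = 980.6 kN; 0.6 F_y A_gv = 1126 kN → shear rupture governs the shear term.
R_n = 980.6 + 1.0 × 450 × 208 / 1000 = 1074 kN.
Design strength φR_n = 0.75 × 1074 = 806 kN.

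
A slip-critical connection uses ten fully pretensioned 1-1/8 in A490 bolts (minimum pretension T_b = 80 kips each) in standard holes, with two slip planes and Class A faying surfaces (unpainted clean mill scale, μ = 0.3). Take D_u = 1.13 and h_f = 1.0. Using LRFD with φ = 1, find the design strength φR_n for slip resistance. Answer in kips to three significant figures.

R_n = μ · D_u · h_f · T_b · n_s · n_b = 0.3 × 1.13 × 1.0 × 80 × 2 × 10 = 542.4 kips.
Design strength φR_n = 1 × 542.4 = 542 kips.

542 kips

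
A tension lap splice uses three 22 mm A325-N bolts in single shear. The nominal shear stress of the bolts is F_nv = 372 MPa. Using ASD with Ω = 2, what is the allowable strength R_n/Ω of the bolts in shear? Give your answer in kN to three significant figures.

A_b = π × 22² / 4 = 380.1 mm².
R_n = F_nv · A_b · n · n_s = 372 × 380.1 × 3 × 1 / 1000 = 424.2 kN.
Allowable strength R_n/Ω = 424.2 / 2 = 212 kN.

212 kN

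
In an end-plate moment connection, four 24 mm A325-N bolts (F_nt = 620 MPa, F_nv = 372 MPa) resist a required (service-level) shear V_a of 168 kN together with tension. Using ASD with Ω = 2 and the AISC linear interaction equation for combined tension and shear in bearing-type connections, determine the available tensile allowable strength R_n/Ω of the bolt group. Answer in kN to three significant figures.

449 kN

A_b = π·24²/4 = 452.4 mm²; f_rv = 168 × 1000 / (4 × 452.4) = 92.84 MPa.
F'_nt = 1.3 F_nt − (Ω F_nt / F_nv) f_rv = 1.3·620 − (2·620/372)·92.84 = 496.5 MPa, capped at F_nt → F'_nt = 496.5 MPa.
R_n = F'_nt · A_b · n = 496.5 × 452.4 × 4 / 1000 = 898.5 kN.
Allowable strength R_n/Ω = 898.5 / 2 = 449 kN.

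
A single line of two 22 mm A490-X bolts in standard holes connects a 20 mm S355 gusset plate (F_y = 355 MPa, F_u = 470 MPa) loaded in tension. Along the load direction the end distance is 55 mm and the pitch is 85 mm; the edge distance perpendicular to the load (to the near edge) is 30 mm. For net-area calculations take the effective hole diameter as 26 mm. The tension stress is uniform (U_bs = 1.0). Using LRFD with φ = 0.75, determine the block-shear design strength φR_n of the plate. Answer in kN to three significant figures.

547 kN

Shear plane L_v = 55 + 1·85 = 140 mm; A_gv = 140 × 20 = 2800 mm².
A_nv = (140 − 1.5·26) × 20 = 2020 mm².
A_nt = (30 − 0.5·26) × 20 = 340 mm².
0.6 F_u A_nv = 569.6 kN; 0.6 F_y A_gv = 596.4 kN → shear rupture governs the shear term.
R_n = 569.6 + 1.0 × 470 × 340 / 1000 = 729.4 kN.
Design strength φR_n = 0.75 × 729.4 = 547 kN.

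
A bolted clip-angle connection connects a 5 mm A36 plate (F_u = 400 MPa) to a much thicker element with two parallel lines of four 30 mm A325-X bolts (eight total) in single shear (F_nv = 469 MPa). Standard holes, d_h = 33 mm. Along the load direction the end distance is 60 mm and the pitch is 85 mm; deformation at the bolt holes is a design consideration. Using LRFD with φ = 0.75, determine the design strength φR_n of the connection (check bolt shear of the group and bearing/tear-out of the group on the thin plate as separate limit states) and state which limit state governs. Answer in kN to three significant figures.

Bolt shear: A_b = π·30²/4 = 706.9 mm²; R_n = 469 × 706.9 × 8 × 1 / 1000 = 2652 kN → 0.75 × 2652 = 1990 kN.
Bearing (1.2 l_c t F_u ≤ 2.4 d t F_u): upper limit = 2.4·30·5·400 / 1000 = 144 kN.
  Edge l_c = 60 − 33/2 = 43.5 → r_n = 104.4 kN; interior l_c = 85 − 33 = 52 → r_n = 124.8 kN.
  R_n,bearing = 2·104.4 + 6·124.8 = 957.6 kN → 0.75 × 957.6 = 718 kN.
Bearing governs: 718 kN.

718 kN (bearing governs)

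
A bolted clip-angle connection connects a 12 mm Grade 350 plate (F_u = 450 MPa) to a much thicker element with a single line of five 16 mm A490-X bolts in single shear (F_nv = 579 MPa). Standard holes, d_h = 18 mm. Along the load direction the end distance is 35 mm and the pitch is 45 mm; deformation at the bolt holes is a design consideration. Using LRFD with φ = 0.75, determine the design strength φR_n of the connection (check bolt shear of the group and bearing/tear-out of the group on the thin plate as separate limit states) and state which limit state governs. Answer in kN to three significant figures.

437 kN (bolt shear governs)

Bolt shear: A_b = π·16²/4 = 201.1 mm²; R_n = 579 × 201.1 × 5 × 1 / 1000 = 582.1 kN → 0.75 × 582.1 = 437 kN.
Bearing (1.2 l_c t F_u ≤ 2.4 d t F_u): upper limit = 2.4·16·12·450 / 1000 = 207.4 kN.
  Edge l_c = 35 − 18/2 = 26 → r_n = 168.5 kN; interior l_c = 45 − 18 = 27 → r_n = 175 kN.
  R_n,bearing = 1·168.5 + 4·175 = 868.3 kN → 0.75 × 868.3 = 651 kN.
Bolt shear governs: 437 kN.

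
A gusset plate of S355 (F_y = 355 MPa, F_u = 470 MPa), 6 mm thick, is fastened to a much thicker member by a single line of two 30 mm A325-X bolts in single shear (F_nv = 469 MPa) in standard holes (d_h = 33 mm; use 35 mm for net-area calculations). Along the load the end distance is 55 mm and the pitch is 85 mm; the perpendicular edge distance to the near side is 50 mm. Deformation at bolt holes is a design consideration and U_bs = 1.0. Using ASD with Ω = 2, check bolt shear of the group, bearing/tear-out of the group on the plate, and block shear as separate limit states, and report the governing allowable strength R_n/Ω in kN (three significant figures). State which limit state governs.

Bolt shear: A_b = π·30²/4 = 706.9 mm²; R_n = 469 × 706.9 × 2 × 1 / 1000 = 663 kN → 663 / 2 = 332 kN.
Bearing: edge l_c = 38.5, r_n = 130.3 kN; interior l_c = 52, r_n = 176 kN; R_n = 130.3 + 1·176 = 306.3 kN → 153 kN.
Block shear: A_gv = 840, A_nv = 525, A_nt = 195 mm²; R_n = min(0.6F_uA_nv, 0.6F_yA_gv) + U_bs·F_u·A_nt = 239.7 kN → 120 kN.
Block shear governs: 120 kN.

120 kN (block shear governs)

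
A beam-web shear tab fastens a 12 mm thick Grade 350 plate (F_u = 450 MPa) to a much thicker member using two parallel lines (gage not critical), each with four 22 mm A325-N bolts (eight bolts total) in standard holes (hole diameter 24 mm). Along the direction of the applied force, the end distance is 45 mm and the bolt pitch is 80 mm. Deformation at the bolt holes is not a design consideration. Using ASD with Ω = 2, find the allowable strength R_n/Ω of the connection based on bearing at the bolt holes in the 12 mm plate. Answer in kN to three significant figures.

1340 kN

Per bolt r_n = 1.5 l_c t F_u ≤ 3.0 d t F_u; upper limit = 3.0 × 22 × 12 × 450 / 1000 = 356.4 kN.
Edge bolt: l_c = 45 − 24/2 = 33 mm → 1.5 × 33 × 12 × 450 / 1000 = 267.3 → r_n = 267.3 kN.
Interior bolts: l_c = 80 − 24 = 56 mm → 1.5 × 56 × 12 × 450 / 1000 = 453.6 → r_n = 356.4 kN.
R_n = 2 × 267.3 + 6 × 356.4 = 2673 kN.
Allowable strength R_n/Ω = 2673 / 2 = 1340 kN.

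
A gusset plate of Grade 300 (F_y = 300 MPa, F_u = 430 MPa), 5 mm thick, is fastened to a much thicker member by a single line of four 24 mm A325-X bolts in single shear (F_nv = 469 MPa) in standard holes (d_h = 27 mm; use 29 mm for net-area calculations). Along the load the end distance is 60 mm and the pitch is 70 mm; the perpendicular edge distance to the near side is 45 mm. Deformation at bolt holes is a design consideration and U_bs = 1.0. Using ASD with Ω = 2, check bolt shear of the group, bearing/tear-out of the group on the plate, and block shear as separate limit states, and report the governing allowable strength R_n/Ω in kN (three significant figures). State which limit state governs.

Bolt shear: A_b = π·24²/4 = 452.4 mm²; R_n = 469 × 452.4 × 4 × 1 / 1000 = 848.7 kN → 848.7 / 2 = 424 kN.
Bearing: edge l_c = 46.5, r_n = 120 kN; interior l_c = 43, r_n = 110.9 kN; R_n = 120 + 3·110.9 = 452.8 kN → 226 kN.
Block shear: A_gv = 1350, A_nv = 842.5, A_nt = 152.5 mm²; R_n = min(0.6F_uA_nv, 0.6F_yA_gv) + U_bs·F_u·A_nt = 282.9 kN → 141 kN.
Block shear governs: 141 kN.

141 kN (block shear governs)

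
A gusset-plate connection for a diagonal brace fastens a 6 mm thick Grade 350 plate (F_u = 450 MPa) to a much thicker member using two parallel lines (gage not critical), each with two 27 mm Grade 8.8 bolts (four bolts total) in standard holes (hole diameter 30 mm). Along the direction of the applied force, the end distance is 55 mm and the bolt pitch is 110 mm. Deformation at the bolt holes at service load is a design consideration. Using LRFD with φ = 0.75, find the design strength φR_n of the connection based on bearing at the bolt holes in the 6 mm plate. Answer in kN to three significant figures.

457 kN

Per bolt r_n = 1.2 l_c t F_u ≤ 2.4 d t F_u; upper limit = 2.4 × 27 × 6 × 450 / 1000 = 175 kN.
Edge bolt: l_c = 55 − 30/2 = 40 mm → 1.2 × 40 × 6 × 450 / 1000 = 129.6 → r_n = 129.6 kN.
Interior bolts: l_c = 110 − 30 = 80 mm → 1.2 × 80 × 6 × 450 / 1000 = 259.2 → r_n = 175 kN.
R_n = 2 × 129.6 + 2 × 175 = 609.1 kN.
Design strength φR_n = 0.75 × 609.1 = 457 kN.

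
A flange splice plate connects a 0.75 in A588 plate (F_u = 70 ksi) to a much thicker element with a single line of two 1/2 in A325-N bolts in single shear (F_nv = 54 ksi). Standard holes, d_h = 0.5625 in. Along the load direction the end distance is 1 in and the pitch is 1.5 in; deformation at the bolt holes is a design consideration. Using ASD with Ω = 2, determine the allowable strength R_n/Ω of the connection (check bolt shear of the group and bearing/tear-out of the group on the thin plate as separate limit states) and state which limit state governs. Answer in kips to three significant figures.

10.6 kips (bolt shear governs)

Bolt shear: A_b = π·0.5²/4 = 0.1963 in²; R_n = 54 × 0.1963 × 2 × 1 = 21.21 kips → 21.21 / 2 = 10.6 kips.
Bearing (1.2 l_c t F_u ≤ 2.4 d t F_u): upper limit = 2.4·0.5·0.75·70 = 63 kips.
  Edge l_c = 1 − 0.5625/2 = 0.7188 → r_n = 45.28 kips; interior l_c = 1.5 − 0.5625 = 0.9375 → r_n = 59.06 kips.
  R_n,bearing = 1·45.28 + 1·59.06 = 104.3 kips → 104.3 / 2 = 52.2 kips.
Bolt shear governs: 10.6 kips.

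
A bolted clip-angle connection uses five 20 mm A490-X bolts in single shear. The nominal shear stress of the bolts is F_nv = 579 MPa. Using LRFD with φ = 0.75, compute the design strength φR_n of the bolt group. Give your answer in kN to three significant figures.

682 kN

A_b = π × 20² / 4 = 314.2 mm².
R_n = F_nv · A_b · n · n_s = 579 × 314.2 × 5 × 1 / 1000 = 909.5 kN.
Design strength φR_n = 0.75 × 909.5 = 682 kN.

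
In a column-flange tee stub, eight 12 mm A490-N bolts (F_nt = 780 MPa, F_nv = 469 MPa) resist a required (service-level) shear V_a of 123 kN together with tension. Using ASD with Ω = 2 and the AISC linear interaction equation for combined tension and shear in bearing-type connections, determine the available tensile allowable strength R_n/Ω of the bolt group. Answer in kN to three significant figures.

254 kN

A_b = π·12²/4 = 113.1 mm²; f_rv = 123 × 1000 / (8 × 113.1) = 135.9 MPa.
F'_nt = 1.3 F_nt − (Ω F_nt / F_nv) f_rv = 1.3·780 − (2·780/469)·135.9 = 561.8 MPa, capped at F_nt → F'_nt = 561.8 MPa.
R_n = F'_nt · A_b · n = 561.8 × 113.1 × 8 / 1000 = 508.3 kN.
Allowable strength R_n/Ω = 508.3 / 2 = 254 kN.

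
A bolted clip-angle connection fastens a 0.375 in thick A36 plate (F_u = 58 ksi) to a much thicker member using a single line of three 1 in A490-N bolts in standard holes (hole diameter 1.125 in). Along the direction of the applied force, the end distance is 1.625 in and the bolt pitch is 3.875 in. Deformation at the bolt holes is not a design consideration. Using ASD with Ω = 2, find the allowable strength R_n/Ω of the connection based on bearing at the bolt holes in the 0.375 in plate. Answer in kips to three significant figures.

Per bolt r_n = 1.5 l_c t F_u ≤ 3.0 d t F_u; upper limit = 3.0 × 1 × 0.375 × 58 = 65.25 kips.
Edge bolt: l_c = 1.625 − 1.125/2 = 1.062 in → 1.5 × 1.062 × 0.375 × 58 = 34.66 → r_n = 34.66 kips.
Interior bolts: l_c = 3.875 − 1.125 = 2.75 in → 1.5 × 2.75 × 0.375 × 58 = 89.72 → r_n = 65.25 kips.
R_n = 1 × 34.66 + 2 × 65.25 = 165.2 kips.
Allowable strength R_n/Ω = 165.2 / 2 = 82.6 kips.

82.6 kips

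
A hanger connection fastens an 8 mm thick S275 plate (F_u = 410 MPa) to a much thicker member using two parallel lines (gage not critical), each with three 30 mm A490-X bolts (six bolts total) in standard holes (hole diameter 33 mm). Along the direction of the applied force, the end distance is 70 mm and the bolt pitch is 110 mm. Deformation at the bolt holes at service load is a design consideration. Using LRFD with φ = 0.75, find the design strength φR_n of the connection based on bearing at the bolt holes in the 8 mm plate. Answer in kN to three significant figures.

1020 kN

Per bolt r_n = 1.2 l_c t F_u ≤ 2.4 d t F_u; upper limit = 2.4 × 30 × 8 × 410 / 1000 = 236.2 kN.
Edge bolt: l_c = 70 − 33/2 = 53.5 mm → 1.2 × 53.5 × 8 × 410 / 1000 = 210.6 → r_n = 210.6 kN.
Interior bolts: l_c = 110 − 33 = 77 mm → 1.2 × 77 × 8 × 410 / 1000 = 303.1 → r_n = 236.2 kN.
R_n = 2 × 210.6 + 4 × 236.2 = 1366 kN.
Design strength φR_n = 0.75 × 1366 = 1020 kN.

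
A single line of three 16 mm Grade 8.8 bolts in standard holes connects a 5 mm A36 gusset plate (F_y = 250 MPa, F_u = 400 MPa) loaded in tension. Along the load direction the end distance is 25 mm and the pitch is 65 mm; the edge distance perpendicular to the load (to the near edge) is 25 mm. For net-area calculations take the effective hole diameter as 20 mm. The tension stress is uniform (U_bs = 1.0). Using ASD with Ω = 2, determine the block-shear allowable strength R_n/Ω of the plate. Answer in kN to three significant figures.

73.1 kN

Shear plane L_v = 25 + 2·65 = 155 mm; A_gv = 155 × 5 = 775 mm².
A_nv = (155 − 2.5·20) × 5 = 525 mm².
A_nt = (25 − 0.5·20) × 5 = 75 mm².
0.6 F_u A_nv = 126 kN; 0.6 F_y A_gv = 116.2 kN → shear yielding governs the shear term.
R_n = 116.2 + 1.0 × 400 × 75 / 1000 = 146.2 kN.
Allowable strength R_n/Ω = 146.2 / 2 = 73.1 kN.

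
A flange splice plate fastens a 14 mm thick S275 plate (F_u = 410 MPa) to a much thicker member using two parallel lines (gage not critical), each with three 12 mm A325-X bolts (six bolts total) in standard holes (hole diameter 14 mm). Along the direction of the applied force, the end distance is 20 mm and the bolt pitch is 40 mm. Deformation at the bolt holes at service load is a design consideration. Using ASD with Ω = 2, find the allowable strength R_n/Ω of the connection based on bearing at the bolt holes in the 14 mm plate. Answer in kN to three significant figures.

Per bolt r_n = 1.2 l_c t F_u ≤ 2.4 d t F_u; upper limit = 2.4 × 12 × 14 × 410 / 1000 = 165.3 kN.
Edge bolt: l_c = 20 − 14/2 = 13 mm → 1.2 × 13 × 14 × 410 / 1000 = 89.54 → r_n = 89.54 kN.
Interior bolts: l_c = 40 − 14 = 26 mm → 1.2 × 26 × 14 × 410 / 1000 = 179.1 → r_n = 165.3 kN.
R_n = 2 × 89.54 + 4 × 165.3 = 840.3 kN.
Allowable strength R_n/Ω = 840.3 / 2 = 420 kN.

420 kN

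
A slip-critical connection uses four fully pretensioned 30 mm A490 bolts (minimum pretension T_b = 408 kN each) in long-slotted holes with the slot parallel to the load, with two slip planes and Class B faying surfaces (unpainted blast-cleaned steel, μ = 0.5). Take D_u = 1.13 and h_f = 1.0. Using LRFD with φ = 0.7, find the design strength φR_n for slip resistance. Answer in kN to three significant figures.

R_n = μ · D_u · h_f · T_b · n_s · n_b = 0.5 × 1.13 × 1.0 × 408 × 2 × 4 = 1844 kN.
Design strength φR_n = 0.7 × 1844 = 1290 kN.

1290 kN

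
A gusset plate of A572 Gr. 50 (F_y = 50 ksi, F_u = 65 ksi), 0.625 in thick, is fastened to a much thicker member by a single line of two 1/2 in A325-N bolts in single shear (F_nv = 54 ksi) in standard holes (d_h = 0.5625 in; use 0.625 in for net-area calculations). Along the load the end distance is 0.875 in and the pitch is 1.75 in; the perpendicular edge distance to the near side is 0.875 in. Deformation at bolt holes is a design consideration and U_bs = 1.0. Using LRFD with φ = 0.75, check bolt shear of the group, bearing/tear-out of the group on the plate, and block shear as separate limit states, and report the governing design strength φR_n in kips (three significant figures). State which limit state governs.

Bolt shear: A_b = π·0.5²/4 = 0.1963 in²; R_n = 54 × 0.1963 × 2 × 1 = 21.21 kips → 0.75 × 21.21 = 15.9 kips.
Bearing: edge l_c = 0.5938, r_n = 28.95 kips; interior l_c = 1.188, r_n = 48.75 kips; R_n = 28.95 + 1·48.75 = 77.7 kips → 58.3 kips.
Block shear: A_gv = 1.641, A_nv = 1.055, A_nt = 0.3516 in²; R_n = min(0.6F_uA_nv, 0.6F_yA_gv) + U_bs·F_u·A_nt = 63.98 kips → 48 kips.
Bolt shear governs: 15.9 kips.

15.9 kips (bolt shear governs)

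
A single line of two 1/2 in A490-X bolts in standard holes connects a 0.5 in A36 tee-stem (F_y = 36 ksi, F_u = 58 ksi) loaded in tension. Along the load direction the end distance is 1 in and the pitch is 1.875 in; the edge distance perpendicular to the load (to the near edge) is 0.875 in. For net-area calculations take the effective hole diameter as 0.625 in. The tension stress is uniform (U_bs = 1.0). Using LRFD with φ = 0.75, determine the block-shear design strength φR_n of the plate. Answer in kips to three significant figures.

Shear plane L_v = 1 + 1·1.875 = 2.875 in; A_gv = 2.875 × 0.5 = 1.438 in².
A_nv = (2.875 − 1.5·0.625) × 0.5 = 0.9688 in².
A_nt = (0.875 − 0.5·0.625) × 0.5 = 0.2812 in².
0.6 F_u A_nv = 33.71 kips; 0.6 F_y A_gv = 31.05 kips → shear yielding governs the shear term.
R_n = 31.05 + 1.0 × 58 × 0.2812 = 47.36 kips.
Design strength φR_n = 0.75 × 47.36 = 35.5 kips.

35.5 kips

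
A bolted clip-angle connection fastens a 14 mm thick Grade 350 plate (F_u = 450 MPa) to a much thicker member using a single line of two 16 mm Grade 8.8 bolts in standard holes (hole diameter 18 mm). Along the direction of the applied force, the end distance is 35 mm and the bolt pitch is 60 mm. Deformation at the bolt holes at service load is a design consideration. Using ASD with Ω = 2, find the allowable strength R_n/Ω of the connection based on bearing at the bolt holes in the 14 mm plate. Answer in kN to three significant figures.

Per bolt r_n = 1.2 l_c t F_u ≤ 2.4 d t F_u; upper limit = 2.4 × 16 × 14 × 450 / 1000 = 241.9 kN.
Edge bolt: l_c = 35 − 18/2 = 26 mm → 1.2 × 26 × 14 × 450 / 1000 = 196.6 → r_n = 196.6 kN.
Interior bolts: l_c = 60 − 18 = 42 mm → 1.2 × 42 × 14 × 450 / 1000 = 317.5 → r_n = 241.9 kN.
R_n = 1 × 196.6 + 1 × 241.9 = 438.5 kN.
Allowable strength R_n/Ω = 438.5 / 2 = 219 kN.

219 kN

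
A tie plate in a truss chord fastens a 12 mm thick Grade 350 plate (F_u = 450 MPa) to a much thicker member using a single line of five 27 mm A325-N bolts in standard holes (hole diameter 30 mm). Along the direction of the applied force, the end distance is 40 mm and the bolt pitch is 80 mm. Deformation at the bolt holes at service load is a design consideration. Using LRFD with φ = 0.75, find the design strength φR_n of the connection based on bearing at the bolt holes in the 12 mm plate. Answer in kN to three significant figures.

Per bolt r_n = 1.2 l_c t F_u ≤ 2.4 d t F_u; upper limit = 2.4 × 27 × 12 × 450 / 1000 = 349.9 kN.
Edge bolt: l_c = 40 − 30/2 = 25 mm → 1.2 × 25 × 12 × 450 / 1000 = 162 → r_n = 162 kN.
Interior bolts: l_c = 80 − 30 = 50 mm → 1.2 × 50 × 12 × 450 / 1000 = 324 → r_n = 324 kN.
R_n = 1 × 162 + 4 × 324 = 1458 kN.
Design strength φR_n = 0.75 × 1458 = 1090 kN.

1090 kN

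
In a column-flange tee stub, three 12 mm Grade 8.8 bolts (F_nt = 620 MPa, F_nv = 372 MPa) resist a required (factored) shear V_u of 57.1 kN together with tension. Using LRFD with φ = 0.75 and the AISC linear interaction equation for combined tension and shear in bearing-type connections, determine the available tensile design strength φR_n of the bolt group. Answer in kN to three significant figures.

A_b = π·12²/4 = 113.1 mm²; f_rv = 57.1 × 1000 / (3 × 113.1) = 168.3 MPa.
F'_nt = 1.3 F_nt − (F_nt / φF_nv) f_rv = 1.3·620 − (620/(0.75·372))·168.3 = 432 MPa, capped at F_nt → F'_nt = 432 MPa.
R_n = F'_nt · A_b · n = 432 × 113.1 × 3 / 1000 = 146.6 kN.
Design strength φR_n = 0.75 × 146.6 = 110 kN.

110 kN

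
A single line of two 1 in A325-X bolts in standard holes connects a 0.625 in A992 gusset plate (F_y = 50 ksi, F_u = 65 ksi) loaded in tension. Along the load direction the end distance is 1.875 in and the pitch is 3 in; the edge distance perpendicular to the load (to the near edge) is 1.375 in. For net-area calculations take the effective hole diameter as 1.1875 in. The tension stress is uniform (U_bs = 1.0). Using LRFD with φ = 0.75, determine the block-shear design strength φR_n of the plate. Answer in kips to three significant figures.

80.4 kips

Shear plane L_v = 1.875 + 1·3 = 4.875 in; A_gv = 4.875 × 0.625 = 3.047 in².
A_nv = (4.875 − 1.5·1.1875) × 0.625 = 1.934 in².
A_nt = (1.375 − 0.5·1.1875) × 0.625 = 0.4883 in².
0.6 F_u A_nv = 75.41 kips; 0.6 F_y A_gv = 91.41 kips → shear rupture governs the shear term.
R_n = 75.41 + 1.0 × 65 × 0.4883 = 107.1 kips.
Design strength φR_n = 0.75 × 107.1 = 80.4 kips.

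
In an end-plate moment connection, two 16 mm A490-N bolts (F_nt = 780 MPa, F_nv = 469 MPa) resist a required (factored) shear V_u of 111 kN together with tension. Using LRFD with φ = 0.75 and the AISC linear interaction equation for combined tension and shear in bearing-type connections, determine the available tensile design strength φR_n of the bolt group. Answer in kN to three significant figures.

121 kN

A_b = π·16²/4 = 201.1 mm²; f_rv = 111 × 1000 / (2 × 201.1) = 276 MPa.
F'_nt = 1.3 F_nt − (F_nt / φF_nv) f_rv = 1.3·780 − (780/(0.75·469))·276 = 401.9 MPa, capped at F_nt → F'_nt = 401.9 MPa.
R_n = F'_nt · A_b · n = 401.9 × 201.1 × 2 / 1000 = 161.6 kN.
Design strength φR_n = 0.75 × 161.6 = 121 kN.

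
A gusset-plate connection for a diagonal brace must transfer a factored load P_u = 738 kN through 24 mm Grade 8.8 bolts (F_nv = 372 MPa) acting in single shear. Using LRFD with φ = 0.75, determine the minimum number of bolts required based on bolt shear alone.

6 bolts

A_b = π·24²/4 = 452.4 mm².
Per-bolt design strength φR_n = 0.75 × 372 × 452.4 × 1 / 1000 = 126.2 kN.
n ≥ 738 / 126.2 = 5.847 → use 6 bolts.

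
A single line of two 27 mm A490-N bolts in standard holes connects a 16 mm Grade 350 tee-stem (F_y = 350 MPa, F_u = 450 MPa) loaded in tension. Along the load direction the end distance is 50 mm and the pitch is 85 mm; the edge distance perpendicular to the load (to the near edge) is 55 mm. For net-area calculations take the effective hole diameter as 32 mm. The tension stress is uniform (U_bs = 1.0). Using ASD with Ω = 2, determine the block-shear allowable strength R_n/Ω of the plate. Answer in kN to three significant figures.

328 kN

Shear plane L_v = 50 + 1·85 = 135 mm; A_gv = 135 × 16 = 2160 mm².
A_nv = (135 − 1.5·32) × 16 = 1392 mm².
A_nt = (55 − 0.5·32) × 16 = 624 mm².
0.6 F_u A_nv = 375.8 kN; 0.6 F_y A_gv = 453.6 kN → shear rupture governs the shear term.
R_n = 375.8 + 1.0 × 450 × 624 / 1000 = 656.6 kN.
Allowable strength R_n/Ω = 656.6 / 2 = 328 kN.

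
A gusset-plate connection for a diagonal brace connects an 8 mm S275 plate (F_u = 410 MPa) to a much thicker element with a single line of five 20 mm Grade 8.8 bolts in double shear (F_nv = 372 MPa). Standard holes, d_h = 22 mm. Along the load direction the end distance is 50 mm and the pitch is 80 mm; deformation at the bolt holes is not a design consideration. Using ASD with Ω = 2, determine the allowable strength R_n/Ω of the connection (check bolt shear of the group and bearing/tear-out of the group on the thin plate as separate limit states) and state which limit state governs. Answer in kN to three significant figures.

Bolt shear: A_b = π·20²/4 = 314.2 mm²; R_n = 372 × 314.2 × 5 × 2 / 1000 = 1169 kN → 1169 / 2 = 584 kN.
Bearing (1.5 l_c t F_u ≤ 3.0 d t F_u): upper limit = 3.0·20·8·410 / 1000 = 196.8 kN.
  Edge l_c = 50 − 22/2 = 39 → r_n = 191.9 kN; interior l_c = 80 − 22 = 58 → r_n = 196.8 kN.
  R_n,bearing = 1·191.9 + 4·196.8 = 979.1 kN → 979.1 / 2 = 490 kN.
Bearing governs: 490 kN.

490 kN (bearing governs)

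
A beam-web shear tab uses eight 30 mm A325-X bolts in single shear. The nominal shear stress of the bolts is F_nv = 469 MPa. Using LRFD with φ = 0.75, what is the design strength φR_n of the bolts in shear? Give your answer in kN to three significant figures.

1990 kN

A_b = π × 30² / 4 = 706.9 mm².
R_n = F_nv · A_b · n · n_s = 469 × 706.9 × 8 × 1 / 1000 = 2652 kN.
Design strength φR_n = 0.75 × 2652 = 1990 kN.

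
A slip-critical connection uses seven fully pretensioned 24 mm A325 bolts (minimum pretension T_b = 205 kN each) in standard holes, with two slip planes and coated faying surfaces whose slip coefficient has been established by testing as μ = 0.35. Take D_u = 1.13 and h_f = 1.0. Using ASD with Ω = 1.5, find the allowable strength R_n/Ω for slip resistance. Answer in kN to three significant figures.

R_n = μ · D_u · h_f · T_b · n_s · n_b = 0.35 × 1.13 × 1.0 × 205 × 2 × 7 = 1135 kN.
Allowable strength R_n/Ω = 1135 / 1.5 = 757 kN.

757 kN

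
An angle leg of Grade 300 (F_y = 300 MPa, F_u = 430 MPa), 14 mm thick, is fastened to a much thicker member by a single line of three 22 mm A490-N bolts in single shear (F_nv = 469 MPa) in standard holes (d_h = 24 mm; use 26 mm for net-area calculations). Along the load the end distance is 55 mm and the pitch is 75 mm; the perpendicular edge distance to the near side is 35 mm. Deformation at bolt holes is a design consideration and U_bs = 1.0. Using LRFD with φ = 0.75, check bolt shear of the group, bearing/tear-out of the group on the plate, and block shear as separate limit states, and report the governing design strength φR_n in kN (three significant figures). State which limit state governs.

401 kN (bolt shear governs)

Bolt shear: A_b = π·22²/4 = 380.1 mm²; R_n = 469 × 380.1 × 3 × 1 / 1000 = 534.8 kN → 0.75 × 534.8 = 401 kN.
Bearing: edge l_c = 43, r_n = 310.6 kN; interior l_c = 51, r_n = 317.9 kN; R_n = 310.6 + 2·317.9 = 946.3 kN → 710 kN.
Block shear: A_gv = 2870, A_nv = 1960, A_nt = 308 mm²; R_n = min(0.6F_uA_nv, 0.6F_yA_gv) + U_bs·F_u·A_nt = 638.1 kN → 479 kN.
Bolt shear governs: 401 kN.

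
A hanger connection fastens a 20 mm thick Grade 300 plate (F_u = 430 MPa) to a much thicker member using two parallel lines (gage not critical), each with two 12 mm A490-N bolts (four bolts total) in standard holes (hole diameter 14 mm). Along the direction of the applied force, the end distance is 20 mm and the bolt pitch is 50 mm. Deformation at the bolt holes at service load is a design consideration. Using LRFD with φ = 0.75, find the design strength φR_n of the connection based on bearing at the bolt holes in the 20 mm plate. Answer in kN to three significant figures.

573 kN

Per bolt r_n = 1.2 l_c t F_u ≤ 2.4 d t F_u; upper limit = 2.4 × 12 × 20 × 430 / 1000 = 247.7 kN.
Edge bolt: l_c = 20 − 14/2 = 13 mm → 1.2 × 13 × 20 × 430 / 1000 = 134.2 → r_n = 134.2 kN.
Interior bolts: l_c = 50 − 14 = 36 mm → 1.2 × 36 × 20 × 430 / 1000 = 371.5 → r_n = 247.7 kN.
R_n = 2 × 134.2 + 2 × 247.7 = 763.7 kN.
Design strength φR_n = 0.75 × 763.7 = 573 kN.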